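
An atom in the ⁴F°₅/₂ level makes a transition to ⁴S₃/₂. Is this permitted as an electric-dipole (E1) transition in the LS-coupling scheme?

forbidden

Reading off the term symbols: S 3/2→3/2, L 3→0, J 5/2→3/2, parity odd→even.
ΔL = 0, ±1 (not L=0↔0): L: 3 → 0, ΔL = -3 — fails.
ΔJ = 0, ±1 (not J=0↔0): J: 5/2 → 3/2, ΔJ = -1 — ok.
ΔS = 0: S: 3/2 → 3/2 — ok.
Parity must change: odd → even — ok.
Rule(s) violated: ΔL.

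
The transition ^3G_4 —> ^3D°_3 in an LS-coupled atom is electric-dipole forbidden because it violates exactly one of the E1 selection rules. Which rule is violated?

Parity must change: even → odd — passes.
ΔS = 0: S: 1 → 1 — passes.
ΔL = 0, ±1 (not L=0↔0): L: 4 → 2, ΔL = -2 — fails.
ΔJ = 0, ±1 (not J=0↔0): J: 4 → 3, ΔJ = -1 — passes.

the ΔL = 0, ±1 rule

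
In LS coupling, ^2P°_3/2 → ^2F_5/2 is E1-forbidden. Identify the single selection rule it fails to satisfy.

Initial level: S=1/2, L=1, J=3/2, parity odd. Final level: S=1/2, L=3, J=5/2, parity even.
Parity must change: odd → even — ✓.
ΔS = 0: S: 1/2 → 1/2 — ✓.
ΔL = 0, ±1 (not L=0↔0): L: 1 → 3, ΔL = +2 — ✗.
ΔJ = 0, ±1 (not J=0↔0): J: 3/2 → 5/2, ΔJ = +1 — ✓.

the ΔL = 0, ±1 rule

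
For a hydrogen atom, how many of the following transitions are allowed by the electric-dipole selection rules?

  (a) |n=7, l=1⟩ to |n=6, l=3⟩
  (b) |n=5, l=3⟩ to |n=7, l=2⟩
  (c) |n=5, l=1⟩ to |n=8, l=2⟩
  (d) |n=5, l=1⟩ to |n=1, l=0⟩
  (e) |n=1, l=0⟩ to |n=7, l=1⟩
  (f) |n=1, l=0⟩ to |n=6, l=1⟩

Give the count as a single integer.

5

(a) forbidden — Δl = +2 (E1 requires Δl = ±1)
(b) allowed
(c) allowed
(d) allowed
(e) allowed
(f) allowed
Total allowed: 5 of 6.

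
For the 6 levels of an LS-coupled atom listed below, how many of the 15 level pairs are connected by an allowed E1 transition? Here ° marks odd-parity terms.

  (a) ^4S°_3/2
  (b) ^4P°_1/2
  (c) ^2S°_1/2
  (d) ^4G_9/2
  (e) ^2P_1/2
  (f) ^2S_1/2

1

(a)–(b): forbidden (parity).
(a)–(c): forbidden (parity, ΔS, ΔL).
(a)–(d): forbidden (ΔL, ΔJ).
(a)–(e): forbidden (ΔS).
(a)–(f): forbidden (ΔS, ΔL).
(b)–(c): forbidden (parity, ΔS).
(b)–(d): forbidden (ΔL, ΔJ).
(b)–(e): forbidden (ΔS).
(b)–(f): forbidden (ΔS).
(c)–(d): forbidden (ΔS, ΔL, ΔJ).
(c)–(e): allowed.
(c)–(f): forbidden (ΔL).
(d)–(e): forbidden (parity, ΔS, ΔL, ΔJ).
(d)–(f): forbidden (parity, ΔS, ΔL, ΔJ).
(e)–(f): forbidden (parity).
Allowed pairs: 1 of 15.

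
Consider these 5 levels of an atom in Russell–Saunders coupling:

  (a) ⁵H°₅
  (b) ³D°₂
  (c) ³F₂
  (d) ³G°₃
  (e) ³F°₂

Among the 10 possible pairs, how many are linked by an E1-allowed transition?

3

(a)–(b): forbidden (parity, ΔS, ΔL, ΔJ).
(a)–(c): forbidden (ΔS, ΔL, ΔJ).
(a)–(d): forbidden (parity, ΔS, ΔJ).
(a)–(e): forbidden (parity, ΔS, ΔL, ΔJ).
(b)–(c): allowed.
(b)–(d): forbidden (parity, ΔL).
(b)–(e): forbidden (parity).
(c)–(d): allowed.
(c)–(e): allowed.
(d)–(e): forbidden (parity).
Allowed pairs: 3 of 10.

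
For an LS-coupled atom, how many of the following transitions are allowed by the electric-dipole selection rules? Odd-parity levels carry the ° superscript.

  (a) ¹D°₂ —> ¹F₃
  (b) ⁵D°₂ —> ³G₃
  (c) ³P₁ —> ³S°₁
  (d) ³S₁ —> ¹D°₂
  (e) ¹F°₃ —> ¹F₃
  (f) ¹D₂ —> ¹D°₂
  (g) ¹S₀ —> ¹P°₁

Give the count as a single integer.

5

(a) allowed
(b) forbidden (ΔS, ΔL fail)
(c) allowed
(d) forbidden (ΔS, ΔL fail)
(e) allowed
(f) allowed
(g) allowed
Total allowed: 5 of 7.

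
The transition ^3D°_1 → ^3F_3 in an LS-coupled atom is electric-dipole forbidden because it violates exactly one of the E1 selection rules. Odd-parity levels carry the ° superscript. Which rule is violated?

Reading off the term symbols: S 1→1, L 2→3, J 1→3, parity odd→even.
ΔS = 0: S: 1 → 1 — satisfied.
Parity must change: odd → even — satisfied.
ΔL = 0, ±1 (not L=0↔0): L: 2 → 3, ΔL = +1 — satisfied.
ΔJ = 0, ±1 (not J=0↔0): J: 1 → 3, ΔJ = +2 — violated.

the ΔJ = 0, ±1 rule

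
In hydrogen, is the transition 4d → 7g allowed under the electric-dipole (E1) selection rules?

l: 2 → 4 (Δl = +2). Δl = ±1 violated.
The transition is electric-dipole forbidden.

forbidden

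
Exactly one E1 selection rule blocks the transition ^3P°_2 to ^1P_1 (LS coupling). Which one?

Reading off the term symbols: S 1→0, L 1→1, J 2→1, parity odd→even.
Parity must change: odd → even — ok.
ΔS = 0: S: 1 → 0 — fails.
ΔL = 0, ±1 (not L=0↔0): L: 1 → 1, ΔL = +0 — ok.
ΔJ = 0, ±1 (not J=0↔0): J: 2 → 1, ΔJ = -1 — ok.

the ΔS = 0 rule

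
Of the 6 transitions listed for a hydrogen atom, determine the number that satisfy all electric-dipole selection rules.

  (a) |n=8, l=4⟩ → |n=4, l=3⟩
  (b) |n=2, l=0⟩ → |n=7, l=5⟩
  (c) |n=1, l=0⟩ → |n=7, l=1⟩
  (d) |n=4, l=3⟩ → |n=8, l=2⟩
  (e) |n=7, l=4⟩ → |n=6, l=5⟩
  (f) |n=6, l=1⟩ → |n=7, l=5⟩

4

(a) allowed
(b) forbidden — Δl = +5 (E1 requires Δl = ±1)
(c) allowed
(d) allowed
(e) allowed
(f) forbidden — Δl = +4 (E1 requires Δl = ±1)
Total allowed: 4 of 6.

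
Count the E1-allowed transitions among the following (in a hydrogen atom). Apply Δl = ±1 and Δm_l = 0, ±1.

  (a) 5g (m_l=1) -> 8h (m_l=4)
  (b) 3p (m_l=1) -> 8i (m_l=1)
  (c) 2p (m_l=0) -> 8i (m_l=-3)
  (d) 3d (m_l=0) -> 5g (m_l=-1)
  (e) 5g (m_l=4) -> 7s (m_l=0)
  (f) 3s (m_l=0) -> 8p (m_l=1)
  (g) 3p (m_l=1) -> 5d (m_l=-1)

(a) forbidden — Δm_l = +3 (E1 requires Δm_l = 0, ±1)
(b) forbidden — Δl = +5 (E1 requires Δl = ±1)
(c) forbidden — Δl = +5 (E1 requires Δl = ±1); Δm_l = -3 (E1 requires Δm_l = 0, ±1)
(d) forbidden — Δl = +2 (E1 requires Δl = ±1)
(e) forbidden — Δl = -4 (E1 requires Δl = ±1); Δm_l = -4 (E1 requires Δm_l = 0, ±1)
(f) allowed
(g) forbidden — Δm_l = -2 (E1 requires Δm_l = 0, ±1)
Total allowed: 1 of 7.

1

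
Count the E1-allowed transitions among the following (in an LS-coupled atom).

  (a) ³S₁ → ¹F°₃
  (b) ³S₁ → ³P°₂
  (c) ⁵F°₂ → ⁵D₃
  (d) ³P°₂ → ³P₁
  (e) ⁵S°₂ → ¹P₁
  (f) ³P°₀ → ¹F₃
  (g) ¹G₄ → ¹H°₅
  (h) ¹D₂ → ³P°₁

(a) forbidden (ΔS, ΔL, ΔJ fail)
(b) allowed
(c) allowed
(d) allowed
(e) forbidden (ΔS fails)
(f) forbidden (ΔS, ΔL, ΔJ fail)
(g) allowed
(h) forbidden (ΔS fails)
Total allowed: 4 of 8.

4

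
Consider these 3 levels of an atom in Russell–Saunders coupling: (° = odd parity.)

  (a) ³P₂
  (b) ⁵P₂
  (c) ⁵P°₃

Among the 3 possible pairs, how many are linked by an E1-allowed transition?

(a)–(b): forbidden (parity, ΔS).
(a)–(c): forbidden (ΔS).
(b)–(c): allowed.
Allowed pairs: 1 of 3.

1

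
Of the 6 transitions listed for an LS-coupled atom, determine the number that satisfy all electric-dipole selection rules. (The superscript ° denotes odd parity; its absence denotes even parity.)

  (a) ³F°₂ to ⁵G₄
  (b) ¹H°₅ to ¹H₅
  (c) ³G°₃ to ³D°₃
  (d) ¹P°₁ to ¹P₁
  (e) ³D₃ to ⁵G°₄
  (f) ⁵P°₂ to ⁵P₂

(a) forbidden (ΔS, ΔJ fail)
(b) allowed
(c) forbidden (parity, ΔL fail)
(d) allowed
(e) forbidden (ΔS, ΔL fail)
(f) allowed
Total allowed: 3 of 6.

3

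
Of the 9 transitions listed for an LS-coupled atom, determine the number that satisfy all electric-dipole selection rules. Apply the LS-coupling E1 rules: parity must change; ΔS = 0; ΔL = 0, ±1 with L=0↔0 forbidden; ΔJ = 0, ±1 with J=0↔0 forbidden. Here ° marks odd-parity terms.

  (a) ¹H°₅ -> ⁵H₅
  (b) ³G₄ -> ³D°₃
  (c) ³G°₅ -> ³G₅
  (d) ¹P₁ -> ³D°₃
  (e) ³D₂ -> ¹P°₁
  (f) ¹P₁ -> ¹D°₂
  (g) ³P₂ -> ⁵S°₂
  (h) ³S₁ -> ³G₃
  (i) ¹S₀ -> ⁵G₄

2

(a) forbidden (ΔS fails)
(b) forbidden (ΔL fails)
(c) allowed
(d) forbidden (ΔS, ΔJ fail)
(e) forbidden (ΔS fails)
(f) allowed
(g) forbidden (ΔS fails)
(h) forbidden (parity, ΔL, ΔJ fail)
(i) forbidden (parity, ΔS, ΔL, ΔJ fail)
Total allowed: 2 of 9.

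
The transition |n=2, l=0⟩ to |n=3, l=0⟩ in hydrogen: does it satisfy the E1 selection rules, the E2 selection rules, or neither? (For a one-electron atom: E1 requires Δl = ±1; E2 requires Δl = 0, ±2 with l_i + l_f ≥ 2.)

neither

Δl = 0 − 0 = +0; l_i + l_f = 0.
E1 (Δl = ±1): not satisfied.
E2 (Δl = 0,±2, l_i+l_f ≥ 2): not satisfied.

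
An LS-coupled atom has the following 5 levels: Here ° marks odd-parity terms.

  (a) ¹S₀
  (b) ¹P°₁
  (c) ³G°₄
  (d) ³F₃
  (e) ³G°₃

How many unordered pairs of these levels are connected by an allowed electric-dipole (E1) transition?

(a)–(b): allowed.
(a)–(c): forbidden (ΔS, ΔL, ΔJ).
(a)–(d): forbidden (parity, ΔS, ΔL, ΔJ).
(a)–(e): forbidden (ΔS, ΔL, ΔJ).
(b)–(c): forbidden (parity, ΔS, ΔL, ΔJ).
(b)–(d): forbidden (ΔS, ΔL, ΔJ).
(b)–(e): forbidden (parity, ΔS, ΔL, ΔJ).
(c)–(d): allowed.
(c)–(e): forbidden (parity).
(d)–(e): allowed.
Allowed pairs: 3 of 10.

3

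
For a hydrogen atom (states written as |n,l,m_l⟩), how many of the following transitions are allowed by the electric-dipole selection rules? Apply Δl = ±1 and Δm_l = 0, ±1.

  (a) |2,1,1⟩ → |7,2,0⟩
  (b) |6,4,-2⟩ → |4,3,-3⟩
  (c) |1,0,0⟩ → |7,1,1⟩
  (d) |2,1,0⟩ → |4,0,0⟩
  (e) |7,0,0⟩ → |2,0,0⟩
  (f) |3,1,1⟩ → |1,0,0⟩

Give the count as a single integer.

(a) allowed
(b) allowed
(c) allowed
(d) allowed
(e) forbidden — Δl = +0 (E1 requires Δl = ±1)
(f) allowed
Total allowed: 5 of 6.

5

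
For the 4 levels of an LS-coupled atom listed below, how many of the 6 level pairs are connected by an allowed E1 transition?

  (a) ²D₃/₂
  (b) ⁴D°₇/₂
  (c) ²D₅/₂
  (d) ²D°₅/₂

2

(a)–(b): forbidden (ΔS, ΔJ).
(a)–(c): forbidden (parity).
(a)–(d): allowed.
(b)–(c): forbidden (ΔS).
(b)–(d): forbidden (parity, ΔS).
(c)–(d): allowed.
Allowed pairs: 2 of 6.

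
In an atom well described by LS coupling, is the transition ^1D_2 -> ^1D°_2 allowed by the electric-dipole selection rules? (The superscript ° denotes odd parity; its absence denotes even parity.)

Reading off the term symbols: S 0→0, L 2→2, J 2→2, parity even→odd.
Parity must change: even → odd — ok.
ΔS = 0: S: 0 → 0 — ok.
ΔL = 0, ±1 (not L=0↔0): L: 2 → 2, ΔL = +0 — ok.
ΔJ = 0, ±1 (not J=0↔0): J: 2 → 2, ΔJ = +0 — ok.
All four E1 rules are satisfied.

allowed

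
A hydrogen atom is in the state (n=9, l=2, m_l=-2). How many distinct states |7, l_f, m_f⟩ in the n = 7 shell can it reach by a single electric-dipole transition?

4

E1 requires Δl = ±1, so l_f ∈ {1, 3}; with 0 ≤ l_f ≤ n_f−1 = 6, the allowed l_f values are {1, 3}.
For l_f = 1: m_f ∈ {m_i−1, m_i, m_i+1} ∩ [−1, 1] = {-1} → 1 state.
For l_f = 3: m_f ∈ {m_i−1, m_i, m_i+1} ∩ [−3, 3] = {-3, -2, -1} → 3 states.
Total: 4.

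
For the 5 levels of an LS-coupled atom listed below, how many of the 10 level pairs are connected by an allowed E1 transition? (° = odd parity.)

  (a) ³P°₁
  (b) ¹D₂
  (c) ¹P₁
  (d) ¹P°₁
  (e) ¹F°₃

(a)–(b): forbidden (ΔS).
(a)–(c): forbidden (ΔS).
(a)–(d): forbidden (parity, ΔS).
(a)–(e): forbidden (parity, ΔS, ΔL, ΔJ).
(b)–(c): forbidden (parity).
(b)–(d): allowed.
(b)–(e): allowed.
(c)–(d): allowed.
(c)–(e): forbidden (ΔL, ΔJ).
(d)–(e): forbidden (parity, ΔL, ΔJ).
Allowed pairs: 3 of 10.

3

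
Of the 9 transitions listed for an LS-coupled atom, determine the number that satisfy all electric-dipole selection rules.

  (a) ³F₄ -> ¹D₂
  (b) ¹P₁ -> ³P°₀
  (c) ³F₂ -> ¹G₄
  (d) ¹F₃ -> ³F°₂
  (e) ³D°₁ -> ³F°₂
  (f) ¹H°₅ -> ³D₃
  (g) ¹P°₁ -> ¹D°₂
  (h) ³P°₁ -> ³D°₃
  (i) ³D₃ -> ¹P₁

(a) forbidden (parity, ΔS, ΔJ fail)
(b) forbidden (ΔS fails)
(c) forbidden (parity, ΔS, ΔJ fail)
(d) forbidden (ΔS fails)
(e) forbidden (parity fails)
(f) forbidden (ΔS, ΔL, ΔJ fail)
(g) forbidden (parity fails)
(h) forbidden (parity, ΔJ fail)
(i) forbidden (parity, ΔS, ΔJ fail)
Total allowed: 0 of 9.

0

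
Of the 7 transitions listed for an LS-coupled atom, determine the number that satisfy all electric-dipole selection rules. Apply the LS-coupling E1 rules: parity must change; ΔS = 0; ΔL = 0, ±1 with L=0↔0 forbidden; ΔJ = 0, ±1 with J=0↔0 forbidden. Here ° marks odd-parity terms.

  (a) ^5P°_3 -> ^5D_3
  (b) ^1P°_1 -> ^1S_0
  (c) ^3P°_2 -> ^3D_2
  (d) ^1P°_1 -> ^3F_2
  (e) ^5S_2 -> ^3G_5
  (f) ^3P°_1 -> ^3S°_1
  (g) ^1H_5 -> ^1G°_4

(a) allowed
(b) allowed
(c) allowed
(d) forbidden (ΔS, ΔL fail)
(e) forbidden (parity, ΔS, ΔL, ΔJ fail)
(f) forbidden (parity fails)
(g) allowed
Total allowed: 4 of 7.

4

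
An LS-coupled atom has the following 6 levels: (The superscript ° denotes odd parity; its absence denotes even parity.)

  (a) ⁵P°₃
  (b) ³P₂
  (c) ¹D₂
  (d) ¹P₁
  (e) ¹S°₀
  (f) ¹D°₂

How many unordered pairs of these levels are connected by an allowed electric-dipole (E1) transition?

3

(a)–(b): forbidden (ΔS).
(a)–(c): forbidden (ΔS).
(a)–(d): forbidden (ΔS, ΔJ).
(a)–(e): forbidden (parity, ΔS, ΔJ).
(a)–(f): forbidden (parity, ΔS).
(b)–(c): forbidden (parity, ΔS).
(b)–(d): forbidden (parity, ΔS).
(b)–(e): forbidden (ΔS, ΔJ).
(b)–(f): forbidden (ΔS).
(c)–(d): forbidden (parity).
(c)–(e): forbidden (ΔL, ΔJ).
(c)–(f): allowed.
(d)–(e): allowed.
(d)–(f): allowed.
(e)–(f): forbidden (parity, ΔL, ΔJ).
Allowed pairs: 3 of 15.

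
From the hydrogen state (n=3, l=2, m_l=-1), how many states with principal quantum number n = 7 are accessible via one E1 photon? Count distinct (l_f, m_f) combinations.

5

E1 requires Δl = ±1, so l_f ∈ {1, 3}; with 0 ≤ l_f ≤ n_f−1 = 6, the allowed l_f values are {1, 3}.
For l_f = 1: m_f ∈ {m_i−1, m_i, m_i+1} ∩ [−1, 1] = {-1, 0} → 2 states.
For l_f = 3: m_f ∈ {m_i−1, m_i, m_i+1} ∩ [−3, 3] = {-2, -1, 0} → 3 states.
Total: 5.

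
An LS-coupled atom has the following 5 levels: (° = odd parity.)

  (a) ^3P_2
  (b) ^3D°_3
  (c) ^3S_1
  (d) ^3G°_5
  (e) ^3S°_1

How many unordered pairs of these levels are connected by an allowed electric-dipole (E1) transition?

(a)–(b): allowed.
(a)–(c): forbidden (parity).
(a)–(d): forbidden (ΔL, ΔJ).
(a)–(e): allowed.
(b)–(c): forbidden (ΔL, ΔJ).
(b)–(d): forbidden (parity, ΔL, ΔJ).
(b)–(e): forbidden (parity, ΔL, ΔJ).
(c)–(d): forbidden (ΔL, ΔJ).
(c)–(e): forbidden (ΔL).
(d)–(e): forbidden (parity, ΔL, ΔJ).
Allowed pairs: 2 of 10.

2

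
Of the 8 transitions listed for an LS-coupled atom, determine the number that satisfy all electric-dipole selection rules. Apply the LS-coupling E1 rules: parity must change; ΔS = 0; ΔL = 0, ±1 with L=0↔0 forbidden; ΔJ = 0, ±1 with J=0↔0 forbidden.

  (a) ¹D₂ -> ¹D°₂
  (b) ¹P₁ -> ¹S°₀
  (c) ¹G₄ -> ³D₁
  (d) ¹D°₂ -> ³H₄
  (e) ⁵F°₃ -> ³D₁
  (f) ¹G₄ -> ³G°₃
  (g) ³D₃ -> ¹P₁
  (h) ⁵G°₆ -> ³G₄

(a) allowed
(b) allowed
(c) forbidden (parity, ΔS, ΔL, ΔJ fail)
(d) forbidden (ΔS, ΔL, ΔJ fail)
(e) forbidden (ΔS, ΔJ fail)
(f) forbidden (ΔS fails)
(g) forbidden (parity, ΔS, ΔJ fail)
(h) forbidden (ΔS, ΔJ fail)
Total allowed: 2 of 8.

2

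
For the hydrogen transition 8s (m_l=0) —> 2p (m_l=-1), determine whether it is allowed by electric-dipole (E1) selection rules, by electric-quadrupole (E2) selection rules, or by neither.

E1

Δl = 1 − 0 = +1; l_i + l_f = 1.
Δm_l = -1.
E1 (Δl = ±1, |Δm_l| ≤ 1): satisfied.
E2 (Δl = 0,±2, l_i+l_f ≥ 2, |Δm_l| ≤ 2): not satisfied.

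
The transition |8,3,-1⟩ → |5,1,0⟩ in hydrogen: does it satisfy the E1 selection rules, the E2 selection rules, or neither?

E2

Δl = 1 − 3 = -2; l_i + l_f = 4.
Δm_l = +1.
E1 (Δl = ±1, |Δm_l| ≤ 1): not satisfied.
E2 (Δl = 0,±2, l_i+l_f ≥ 2, |Δm_l| ≤ 2): satisfied.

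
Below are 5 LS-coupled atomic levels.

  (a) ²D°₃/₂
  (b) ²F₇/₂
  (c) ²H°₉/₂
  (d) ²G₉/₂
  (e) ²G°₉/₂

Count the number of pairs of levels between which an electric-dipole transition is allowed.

(a)–(b): forbidden (ΔJ).
(a)–(c): forbidden (parity, ΔL, ΔJ).
(a)–(d): forbidden (ΔL, ΔJ).
(a)–(e): forbidden (parity, ΔL, ΔJ).
(b)–(c): forbidden (ΔL).
(b)–(d): forbidden (parity).
(b)–(e): allowed.
(c)–(d): allowed.
(c)–(e): forbidden (parity).
(d)–(e): allowed.
Allowed pairs: 3 of 10.

3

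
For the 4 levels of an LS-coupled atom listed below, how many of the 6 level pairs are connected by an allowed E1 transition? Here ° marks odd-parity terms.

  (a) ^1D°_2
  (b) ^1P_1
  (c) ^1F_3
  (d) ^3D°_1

2

(a)–(b): allowed.
(a)–(c): allowed.
(a)–(d): forbidden (parity, ΔS).
(b)–(c): forbidden (parity, ΔL, ΔJ).
(b)–(d): forbidden (ΔS).
(c)–(d): forbidden (ΔS, ΔJ).
Allowed pairs: 2 of 6.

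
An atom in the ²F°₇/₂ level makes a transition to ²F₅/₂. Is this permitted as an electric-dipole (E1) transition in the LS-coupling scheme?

ΔS = 0: S: 1/2 → 1/2 — satisfied.
ΔJ = 0, ±1 (not J=0↔0): J: 7/2 → 5/2, ΔJ = -1 — satisfied.
Parity must change: odd → even — satisfied.
ΔL = 0, ±1 (not L=0↔0): L: 3 → 3, ΔL = +0 — satisfied.
All four E1 rules are satisfied.

allowed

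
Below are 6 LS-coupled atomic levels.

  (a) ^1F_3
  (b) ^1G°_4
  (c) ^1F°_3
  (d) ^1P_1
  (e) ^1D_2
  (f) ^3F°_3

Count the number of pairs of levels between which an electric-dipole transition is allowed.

(a)–(b): allowed.
(a)–(c): allowed.
(a)–(d): forbidden (parity, ΔL, ΔJ).
(a)–(e): forbidden (parity).
(a)–(f): forbidden (ΔS).
(b)–(c): forbidden (parity).
(b)–(d): forbidden (ΔL, ΔJ).
(b)–(e): forbidden (ΔL, ΔJ).
(b)–(f): forbidden (parity, ΔS).
(c)–(d): forbidden (ΔL, ΔJ).
(c)–(e): allowed.
(c)–(f): forbidden (parity, ΔS).
(d)–(e): forbidden (parity).
(d)–(f): forbidden (ΔS, ΔL, ΔJ).
(e)–(f): forbidden (ΔS).
Allowed pairs: 3 of 15.

3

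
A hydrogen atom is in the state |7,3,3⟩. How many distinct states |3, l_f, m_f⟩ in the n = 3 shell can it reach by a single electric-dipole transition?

1

E1 requires Δl = ±1, so l_f ∈ {2, 4}; with 0 ≤ l_f ≤ n_f−1 = 2, the allowed l_f values are {2}.
For l_f = 2: m_f ∈ {m_i−1, m_i, m_i+1} ∩ [−2, 2] = {2} → 1 state.
Total: 1.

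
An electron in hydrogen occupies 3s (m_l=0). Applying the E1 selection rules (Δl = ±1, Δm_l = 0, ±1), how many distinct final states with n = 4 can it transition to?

3

E1 requires Δl = ±1, so l_f ∈ {-1, 1}; with 0 ≤ l_f ≤ n_f−1 = 3, the allowed l_f values are {1}.
For l_f = 1: m_f ∈ {m_i−1, m_i, m_i+1} ∩ [−1, 1] = {-1, 0, 1} → 3 states.
Total: 3.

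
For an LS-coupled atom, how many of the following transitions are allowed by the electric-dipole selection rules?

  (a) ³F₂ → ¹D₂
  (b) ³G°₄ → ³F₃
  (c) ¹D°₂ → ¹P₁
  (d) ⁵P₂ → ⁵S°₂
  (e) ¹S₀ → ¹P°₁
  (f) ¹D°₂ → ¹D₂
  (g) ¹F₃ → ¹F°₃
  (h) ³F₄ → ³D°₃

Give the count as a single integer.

(a) forbidden (parity, ΔS fail)
(b) allowed
(c) allowed
(d) allowed
(e) allowed
(f) allowed
(g) allowed
(h) allowed
Total allowed: 7 of 8.

7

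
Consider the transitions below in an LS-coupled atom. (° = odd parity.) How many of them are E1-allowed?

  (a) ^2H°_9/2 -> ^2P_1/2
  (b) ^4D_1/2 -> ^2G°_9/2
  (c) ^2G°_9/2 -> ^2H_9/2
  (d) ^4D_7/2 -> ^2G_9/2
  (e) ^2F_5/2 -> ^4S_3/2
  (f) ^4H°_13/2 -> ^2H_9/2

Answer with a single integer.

1

(a) forbidden (ΔL, ΔJ fail)
(b) forbidden (ΔS, ΔL, ΔJ fail)
(c) allowed
(d) forbidden (parity, ΔS, ΔL fail)
(e) forbidden (parity, ΔS, ΔL fail)
(f) forbidden (ΔS, ΔJ fail)
Total allowed: 1 of 6.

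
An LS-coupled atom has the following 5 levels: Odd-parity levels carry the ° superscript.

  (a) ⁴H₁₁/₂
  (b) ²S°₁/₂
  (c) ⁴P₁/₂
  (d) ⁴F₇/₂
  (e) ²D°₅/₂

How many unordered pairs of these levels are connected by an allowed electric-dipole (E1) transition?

(a)–(b): forbidden (ΔS, ΔL, ΔJ).
(a)–(c): forbidden (parity, ΔL, ΔJ).
(a)–(d): forbidden (parity, ΔL, ΔJ).
(a)–(e): forbidden (ΔS, ΔL, ΔJ).
(b)–(c): forbidden (ΔS).
(b)–(d): forbidden (ΔS, ΔL, ΔJ).
(b)–(e): forbidden (parity, ΔL, ΔJ).
(c)–(d): forbidden (parity, ΔL, ΔJ).
(c)–(e): forbidden (ΔS, ΔJ).
(d)–(e): forbidden (ΔS).
Allowed pairs: 0 of 10.

0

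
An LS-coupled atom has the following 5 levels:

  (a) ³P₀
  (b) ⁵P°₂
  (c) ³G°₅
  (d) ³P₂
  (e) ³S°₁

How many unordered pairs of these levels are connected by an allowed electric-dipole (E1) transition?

(a)–(b): forbidden (ΔS, ΔJ).
(a)–(c): forbidden (ΔL, ΔJ).
(a)–(d): forbidden (parity, ΔJ).
(a)–(e): allowed.
(b)–(c): forbidden (parity, ΔS, ΔL, ΔJ).
(b)–(d): forbidden (ΔS).
(b)–(e): forbidden (parity, ΔS).
(c)–(d): forbidden (ΔL, ΔJ).
(c)–(e): forbidden (parity, ΔL, ΔJ).
(d)–(e): allowed.
Allowed pairs: 2 of 10.

2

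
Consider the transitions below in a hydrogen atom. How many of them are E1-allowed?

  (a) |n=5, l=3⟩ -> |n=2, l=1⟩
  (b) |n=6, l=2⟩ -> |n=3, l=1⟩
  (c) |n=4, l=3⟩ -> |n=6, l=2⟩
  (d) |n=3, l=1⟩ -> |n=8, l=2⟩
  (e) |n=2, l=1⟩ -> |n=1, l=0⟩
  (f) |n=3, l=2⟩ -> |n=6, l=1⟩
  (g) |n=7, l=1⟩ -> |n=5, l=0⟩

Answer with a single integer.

6

(a) forbidden — Δl = -2 (E1 requires Δl = ±1)
(b) allowed
(c) allowed
(d) allowed
(e) allowed
(f) allowed
(g) allowed
Total allowed: 6 of 7.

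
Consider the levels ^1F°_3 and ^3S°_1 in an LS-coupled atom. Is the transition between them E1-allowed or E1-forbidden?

Initial level: S=0, L=3, J=3, parity odd. Final level: S=1, L=0, J=1, parity odd.
Parity must change: odd → odd — ✗.
ΔJ = 0, ±1 (not J=0↔0): J: 3 → 1, ΔJ = -2 — ✗.
ΔL = 0, ±1 (not L=0↔0): L: 3 → 0, ΔL = -3 — ✗.
ΔS = 0: S: 0 → 1 — ✗.
Rule(s) violated: parity, ΔS, ΔL, ΔJ.

forbidden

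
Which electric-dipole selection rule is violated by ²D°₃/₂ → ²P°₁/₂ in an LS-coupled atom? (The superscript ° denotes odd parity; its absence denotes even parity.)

parity

Reading off the term symbols: S 1/2→1/2, L 2→1, J 3/2→1/2, parity odd→odd.
Parity must change: odd → odd — violated.
ΔS = 0: S: 1/2 → 1/2 — satisfied.
ΔL = 0, ±1 (not L=0↔0): L: 2 → 1, ΔL = -1 — satisfied.
ΔJ = 0, ±1 (not J=0↔0): J: 3/2 → 1/2, ΔJ = -1 — satisfied.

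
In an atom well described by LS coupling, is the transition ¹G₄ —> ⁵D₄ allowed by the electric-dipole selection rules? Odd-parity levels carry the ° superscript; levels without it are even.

ΔJ = 0, ±1 (not J=0↔0): J: 4 → 4, ΔJ = +0 — passes.
Parity must change: even → even — fails.
ΔS = 0: S: 0 → 2 — fails.
ΔL = 0, ±1 (not L=0↔0): L: 4 → 2, ΔL = -2 — fails.
Rule(s) violated: parity, ΔS, ΔL.

forbidden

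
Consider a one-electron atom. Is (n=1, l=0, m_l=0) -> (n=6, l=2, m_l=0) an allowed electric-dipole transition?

forbidden

l: 0 → 2 (Δl = +2). Δl = ±1 violated.
Δm_l = 0 − (0) = +0. E1 requires Δm_l = 0, ±1: satisfied.
The transition is electric-dipole forbidden.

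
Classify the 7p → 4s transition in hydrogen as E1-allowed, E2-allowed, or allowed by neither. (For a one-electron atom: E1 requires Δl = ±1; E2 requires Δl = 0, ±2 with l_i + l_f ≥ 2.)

Δl = 0 − 1 = -1; l_i + l_f = 1.
E1 (Δl = ±1): satisfied.
E2 (Δl = 0,±2, l_i+l_f ≥ 2): not satisfied.

E1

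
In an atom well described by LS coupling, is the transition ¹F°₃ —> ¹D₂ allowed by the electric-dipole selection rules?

allowed

Reading off the term symbols: S 0→0, L 3→2, J 3→2, parity odd→even.
ΔJ = 0, ±1 (not J=0↔0): J: 3 → 2, ΔJ = -1 — ✓.
ΔS = 0: S: 0 → 0 — ✓.
Parity must change: odd → even — ✓.
ΔL = 0, ±1 (not L=0↔0): L: 3 → 2, ΔL = -1 — ✓.
All four E1 rules are satisfied.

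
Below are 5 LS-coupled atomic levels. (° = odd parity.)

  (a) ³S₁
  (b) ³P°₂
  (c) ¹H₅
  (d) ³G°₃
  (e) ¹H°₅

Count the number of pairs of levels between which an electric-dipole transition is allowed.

2

(a)–(b): allowed.
(a)–(c): forbidden (parity, ΔS, ΔL, ΔJ).
(a)–(d): forbidden (ΔL, ΔJ).
(a)–(e): forbidden (ΔS, ΔL, ΔJ).
(b)–(c): forbidden (ΔS, ΔL, ΔJ).
(b)–(d): forbidden (parity, ΔL).
(b)–(e): forbidden (parity, ΔS, ΔL, ΔJ).
(c)–(d): forbidden (ΔS, ΔJ).
(c)–(e): allowed.
(d)–(e): forbidden (parity, ΔS, ΔJ).
Allowed pairs: 2 of 10.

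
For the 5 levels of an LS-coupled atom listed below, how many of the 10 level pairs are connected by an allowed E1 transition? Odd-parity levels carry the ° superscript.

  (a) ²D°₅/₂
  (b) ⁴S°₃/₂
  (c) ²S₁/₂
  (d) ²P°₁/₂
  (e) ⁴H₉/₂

1

(a)–(b): forbidden (parity, ΔS, ΔL).
(a)–(c): forbidden (ΔL, ΔJ).
(a)–(d): forbidden (parity, ΔJ).
(a)–(e): forbidden (ΔS, ΔL, ΔJ).
(b)–(c): forbidden (ΔS, ΔL).
(b)–(d): forbidden (parity, ΔS).
(b)–(e): forbidden (ΔL, ΔJ).
(c)–(d): allowed.
(c)–(e): forbidden (parity, ΔS, ΔL, ΔJ).
(d)–(e): forbidden (ΔS, ΔL, ΔJ).
Allowed pairs: 1 of 10.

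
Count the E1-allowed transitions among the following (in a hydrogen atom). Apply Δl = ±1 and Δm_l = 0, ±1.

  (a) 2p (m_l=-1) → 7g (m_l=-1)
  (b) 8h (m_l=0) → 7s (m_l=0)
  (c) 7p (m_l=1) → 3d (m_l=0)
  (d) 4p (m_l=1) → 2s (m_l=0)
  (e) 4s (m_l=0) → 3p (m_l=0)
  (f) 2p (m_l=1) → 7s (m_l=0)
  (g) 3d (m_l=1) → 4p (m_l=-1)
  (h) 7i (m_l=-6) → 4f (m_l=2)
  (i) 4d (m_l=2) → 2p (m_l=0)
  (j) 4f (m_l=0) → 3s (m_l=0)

4

(a) forbidden — Δl = +3 (E1 requires Δl = ±1)
(b) forbidden — Δl = -5 (E1 requires Δl = ±1)
(c) allowed
(d) allowed
(e) allowed
(f) allowed
(g) forbidden — Δm_l = -2 (E1 requires Δm_l = 0, ±1)
(h) forbidden — Δl = -3 (E1 requires Δl = ±1); Δm_l = +8 (E1 requires Δm_l = 0, ±1)
(i) forbidden — Δm_l = -2 (E1 requires Δm_l = 0, ±1)
(j) forbidden — Δl = -3 (E1 requires Δl = ±1)
Total allowed: 4 of 10.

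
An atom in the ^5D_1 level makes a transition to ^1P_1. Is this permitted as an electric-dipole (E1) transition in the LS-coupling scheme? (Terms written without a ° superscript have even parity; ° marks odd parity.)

Parity must change: even → even — ✗.
ΔS = 0: S: 2 → 0 — ✗.
ΔL = 0, ±1 (not L=0↔0): L: 2 → 1, ΔL = -1 — ✓.
ΔJ = 0, ±1 (not J=0↔0): J: 1 → 1, ΔJ = +0 — ✓.
Rule(s) violated: parity, ΔS.

forbidden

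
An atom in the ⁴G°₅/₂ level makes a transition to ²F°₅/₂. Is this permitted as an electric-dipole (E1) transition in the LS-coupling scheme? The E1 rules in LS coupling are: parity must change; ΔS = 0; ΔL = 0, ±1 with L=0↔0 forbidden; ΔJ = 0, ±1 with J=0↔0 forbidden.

Initial level: S=3/2, L=4, J=5/2, parity odd. Final level: S=1/2, L=3, J=5/2, parity odd.
Parity must change: odd → odd — ✗.
ΔS = 0: S: 3/2 → 1/2 — ✗.
ΔL = 0, ±1 (not L=0↔0): L: 4 → 3, ΔL = -1 — ✓.
ΔJ = 0, ±1 (not J=0↔0): J: 5/2 → 5/2, ΔJ = +0 — ✓.
Rule(s) violated: parity, ΔS.

forbidden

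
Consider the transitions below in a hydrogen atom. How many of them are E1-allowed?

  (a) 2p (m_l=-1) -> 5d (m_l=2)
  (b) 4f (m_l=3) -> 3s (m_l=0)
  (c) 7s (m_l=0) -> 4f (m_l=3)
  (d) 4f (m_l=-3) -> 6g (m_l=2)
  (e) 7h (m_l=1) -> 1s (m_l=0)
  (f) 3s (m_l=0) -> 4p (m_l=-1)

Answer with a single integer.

(a) forbidden — Δm_l = +3 (E1 requires Δm_l = 0, ±1)
(b) forbidden — Δl = -3 (E1 requires Δl = ±1); Δm_l = -3 (E1 requires Δm_l = 0, ±1)
(c) forbidden — Δl = +3 (E1 requires Δl = ±1); Δm_l = +3 (E1 requires Δm_l = 0, ±1)
(d) forbidden — Δm_l = +5 (E1 requires Δm_l = 0, ±1)
(e) forbidden — Δl = -5 (E1 requires Δl = ±1)
(f) allowed
Total allowed: 1 of 6.

1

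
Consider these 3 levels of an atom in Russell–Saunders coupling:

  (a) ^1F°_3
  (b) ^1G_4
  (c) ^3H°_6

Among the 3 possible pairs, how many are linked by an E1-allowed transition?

(a)–(b): allowed.
(a)–(c): forbidden (parity, ΔS, ΔL, ΔJ).
(b)–(c): forbidden (ΔS, ΔJ).
Allowed pairs: 1 of 3.

1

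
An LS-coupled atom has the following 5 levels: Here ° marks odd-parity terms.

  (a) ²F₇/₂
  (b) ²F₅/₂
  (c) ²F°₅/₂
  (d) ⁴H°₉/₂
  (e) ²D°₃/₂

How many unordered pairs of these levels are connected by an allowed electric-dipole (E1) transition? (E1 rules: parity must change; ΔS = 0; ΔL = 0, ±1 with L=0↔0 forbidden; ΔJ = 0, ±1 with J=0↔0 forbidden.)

3

(a)–(b): forbidden (parity).
(a)–(c): allowed.
(a)–(d): forbidden (ΔS, ΔL).
(a)–(e): forbidden (ΔJ).
(b)–(c): allowed.
(b)–(d): forbidden (ΔS, ΔL, ΔJ).
(b)–(e): allowed.
(c)–(d): forbidden (parity, ΔS, ΔL, ΔJ).
(c)–(e): forbidden (parity).
(d)–(e): forbidden (parity, ΔS, ΔL, ΔJ).
Allowed pairs: 3 of 10.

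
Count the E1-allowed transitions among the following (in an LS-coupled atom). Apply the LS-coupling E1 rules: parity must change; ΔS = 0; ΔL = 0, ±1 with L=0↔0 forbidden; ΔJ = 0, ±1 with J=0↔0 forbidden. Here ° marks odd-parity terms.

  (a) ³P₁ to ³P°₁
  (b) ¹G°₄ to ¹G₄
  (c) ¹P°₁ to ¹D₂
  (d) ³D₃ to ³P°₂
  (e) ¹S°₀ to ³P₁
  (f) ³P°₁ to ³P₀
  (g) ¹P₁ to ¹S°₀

6

(a) allowed
(b) allowed
(c) allowed
(d) allowed
(e) forbidden (ΔS fails)
(f) allowed
(g) allowed
Total allowed: 6 of 7.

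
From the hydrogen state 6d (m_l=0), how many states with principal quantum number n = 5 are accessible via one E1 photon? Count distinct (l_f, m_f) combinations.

6

E1 requires Δl = ±1, so l_f ∈ {1, 3}; with 0 ≤ l_f ≤ n_f−1 = 4, the allowed l_f values are {1, 3}.
For l_f = 1: m_f ∈ {m_i−1, m_i, m_i+1} ∩ [−1, 1] = {-1, 0, 1} → 3 states.
For l_f = 3: m_f ∈ {m_i−1, m_i, m_i+1} ∩ [−3, 3] = {-1, 0, 1} → 3 states.
Total: 6.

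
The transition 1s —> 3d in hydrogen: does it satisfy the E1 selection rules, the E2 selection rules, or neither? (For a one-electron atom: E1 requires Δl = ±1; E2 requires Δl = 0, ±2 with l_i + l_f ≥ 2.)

Δl = 2 − 0 = +2; l_i + l_f = 2.
E1 (Δl = ±1): not satisfied.
E2 (Δl = 0,±2, l_i+l_f ≥ 2): satisfied.

E2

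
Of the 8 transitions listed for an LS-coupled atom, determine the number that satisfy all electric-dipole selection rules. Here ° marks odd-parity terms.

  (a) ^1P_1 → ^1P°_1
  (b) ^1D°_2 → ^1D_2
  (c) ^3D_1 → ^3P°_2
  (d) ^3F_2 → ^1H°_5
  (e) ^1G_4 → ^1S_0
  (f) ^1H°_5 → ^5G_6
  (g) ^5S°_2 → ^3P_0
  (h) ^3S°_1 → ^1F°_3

(a) allowed
(b) allowed
(c) allowed
(d) forbidden (ΔS, ΔL, ΔJ fail)
(e) forbidden (parity, ΔL, ΔJ fail)
(f) forbidden (ΔS fails)
(g) forbidden (ΔS, ΔJ fail)
(h) forbidden (parity, ΔS, ΔL, ΔJ fail)
Total allowed: 3 of 8.

3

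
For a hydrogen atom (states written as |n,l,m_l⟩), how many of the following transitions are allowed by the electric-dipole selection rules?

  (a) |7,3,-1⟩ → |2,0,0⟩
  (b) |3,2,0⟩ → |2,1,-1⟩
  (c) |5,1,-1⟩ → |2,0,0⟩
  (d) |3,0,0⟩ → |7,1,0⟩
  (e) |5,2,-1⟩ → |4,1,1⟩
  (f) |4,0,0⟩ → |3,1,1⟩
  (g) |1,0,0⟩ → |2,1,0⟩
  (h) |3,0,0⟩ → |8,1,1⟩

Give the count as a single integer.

6

(a) forbidden — Δl = -3 (E1 requires Δl = ±1)
(b) allowed
(c) allowed
(d) allowed
(e) forbidden — Δm_l = +2 (E1 requires Δm_l = 0, ±1)
(f) allowed
(g) allowed
(h) allowed
Total allowed: 6 of 8.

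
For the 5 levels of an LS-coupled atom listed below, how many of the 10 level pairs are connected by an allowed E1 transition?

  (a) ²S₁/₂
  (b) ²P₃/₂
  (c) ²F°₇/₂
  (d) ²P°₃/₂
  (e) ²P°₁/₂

4

(a)–(b): forbidden (parity).
(a)–(c): forbidden (ΔL, ΔJ).
(a)–(d): allowed.
(a)–(e): allowed.
(b)–(c): forbidden (ΔL, ΔJ).
(b)–(d): allowed.
(b)–(e): allowed.
(c)–(d): forbidden (parity, ΔL, ΔJ).
(c)–(e): forbidden (parity, ΔL, ΔJ).
(d)–(e): forbidden (parity).
Allowed pairs: 4 of 10.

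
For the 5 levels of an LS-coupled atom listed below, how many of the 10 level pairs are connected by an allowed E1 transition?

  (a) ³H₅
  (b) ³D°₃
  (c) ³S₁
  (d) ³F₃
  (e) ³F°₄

(a)–(b): forbidden (ΔL, ΔJ).
(a)–(c): forbidden (parity, ΔL, ΔJ).
(a)–(d): forbidden (parity, ΔL, ΔJ).
(a)–(e): forbidden (ΔL).
(b)–(c): forbidden (ΔL, ΔJ).
(b)–(d): allowed.
(b)–(e): forbidden (parity).
(c)–(d): forbidden (parity, ΔL, ΔJ).
(c)–(e): forbidden (ΔL, ΔJ).
(d)–(e): allowed.
Allowed pairs: 2 of 10.

2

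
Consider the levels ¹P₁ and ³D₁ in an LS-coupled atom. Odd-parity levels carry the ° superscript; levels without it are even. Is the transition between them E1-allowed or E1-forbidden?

Initial level: S=0, L=1, J=1, parity even. Final level: S=1, L=2, J=1, parity even.
Parity must change: even → even — fails.
ΔS = 0: S: 0 → 1 — fails.
ΔL = 0, ±1 (not L=0↔0): L: 1 → 2, ΔL = +1 — ok.
ΔJ = 0, ±1 (not J=0↔0): J: 1 → 1, ΔJ = +0 — ok.
Rule(s) violated: parity, ΔS.

forbidden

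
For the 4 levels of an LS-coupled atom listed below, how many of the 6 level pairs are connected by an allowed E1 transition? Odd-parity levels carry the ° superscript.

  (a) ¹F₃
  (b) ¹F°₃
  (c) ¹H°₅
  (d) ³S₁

(a)–(b): allowed.
(a)–(c): forbidden (ΔL, ΔJ).
(a)–(d): forbidden (parity, ΔS, ΔL, ΔJ).
(b)–(c): forbidden (parity, ΔL, ΔJ).
(b)–(d): forbidden (ΔS, ΔL, ΔJ).
(c)–(d): forbidden (ΔS, ΔL, ΔJ).
Allowed pairs: 1 of 6.

1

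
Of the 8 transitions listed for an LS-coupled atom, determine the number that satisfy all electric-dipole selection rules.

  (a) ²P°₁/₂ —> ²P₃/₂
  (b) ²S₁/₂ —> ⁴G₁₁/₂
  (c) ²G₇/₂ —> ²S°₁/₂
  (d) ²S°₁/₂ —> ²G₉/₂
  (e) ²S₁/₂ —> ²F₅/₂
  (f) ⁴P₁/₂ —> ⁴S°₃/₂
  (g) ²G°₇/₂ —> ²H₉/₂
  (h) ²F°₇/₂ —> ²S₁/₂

(a) allowed
(b) forbidden (parity, ΔS, ΔL, ΔJ fail)
(c) forbidden (ΔL, ΔJ fail)
(d) forbidden (ΔL, ΔJ fail)
(e) forbidden (parity, ΔL, ΔJ fail)
(f) allowed
(g) allowed
(h) forbidden (ΔL, ΔJ fail)
Total allowed: 3 of 8.

3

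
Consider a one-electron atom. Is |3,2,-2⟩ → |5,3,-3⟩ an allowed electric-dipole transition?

Δl = 3 − 2 = +1; the E1 rule Δl = ±1 is satisfied.
m_l: -2 → -3 (Δm_l = -1). |Δm_l| ≤ 1 satisfied.
All E1 selection rules are satisfied.

allowed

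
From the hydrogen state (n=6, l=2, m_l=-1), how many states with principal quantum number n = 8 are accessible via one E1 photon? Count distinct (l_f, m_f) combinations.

5

E1 requires Δl = ±1, so l_f ∈ {1, 3}; with 0 ≤ l_f ≤ n_f−1 = 7, the allowed l_f values are {1, 3}.
For l_f = 1: m_f ∈ {m_i−1, m_i, m_i+1} ∩ [−1, 1] = {-1, 0} → 2 states.
For l_f = 3: m_f ∈ {m_i−1, m_i, m_i+1} ∩ [−3, 3] = {-2, -1, 0} → 3 states.
Total: 5.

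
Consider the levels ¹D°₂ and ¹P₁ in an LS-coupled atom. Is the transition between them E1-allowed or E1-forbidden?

ΔS = 0: S: 0 → 0 — ✓.
ΔL = 0, ±1 (not L=0↔0): L: 2 → 1, ΔL = -1 — ✓.
ΔJ = 0, ±1 (not J=0↔0): J: 2 → 1, ΔJ = -1 — ✓.
Parity must change: odd → even — ✓.
All four E1 rules are satisfied.

allowed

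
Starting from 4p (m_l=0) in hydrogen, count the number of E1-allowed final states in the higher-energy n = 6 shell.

4

E1 requires Δl = ±1, so l_f ∈ {0, 2}; with 0 ≤ l_f ≤ n_f−1 = 5, the allowed l_f values are {0, 2}.
For l_f = 0: m_f ∈ {m_i−1, m_i, m_i+1} ∩ [−0, 0] = {0} → 1 state.
For l_f = 2: m_f ∈ {m_i−1, m_i, m_i+1} ∩ [−2, 2] = {-1, 0, 1} → 3 states.
Total: 4.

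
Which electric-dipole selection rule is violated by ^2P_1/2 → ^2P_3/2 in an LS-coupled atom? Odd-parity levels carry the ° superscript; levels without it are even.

parity

Reading off the term symbols: S 1/2→1/2, L 1→1, J 1/2→3/2, parity even→even.
Parity must change: even → even — fails.
ΔS = 0: S: 1/2 → 1/2 — ok.
ΔL = 0, ±1 (not L=0↔0): L: 1 → 1, ΔL = +0 — ok.
ΔJ = 0, ±1 (not J=0↔0): J: 1/2 → 3/2, ΔJ = +1 — ok.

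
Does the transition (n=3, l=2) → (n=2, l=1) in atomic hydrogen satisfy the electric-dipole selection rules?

Initial l = 2, final l = 1, so Δl = -1. E1 requires Δl = ±1: passes.
All E1 selection rules are satisfied.

allowed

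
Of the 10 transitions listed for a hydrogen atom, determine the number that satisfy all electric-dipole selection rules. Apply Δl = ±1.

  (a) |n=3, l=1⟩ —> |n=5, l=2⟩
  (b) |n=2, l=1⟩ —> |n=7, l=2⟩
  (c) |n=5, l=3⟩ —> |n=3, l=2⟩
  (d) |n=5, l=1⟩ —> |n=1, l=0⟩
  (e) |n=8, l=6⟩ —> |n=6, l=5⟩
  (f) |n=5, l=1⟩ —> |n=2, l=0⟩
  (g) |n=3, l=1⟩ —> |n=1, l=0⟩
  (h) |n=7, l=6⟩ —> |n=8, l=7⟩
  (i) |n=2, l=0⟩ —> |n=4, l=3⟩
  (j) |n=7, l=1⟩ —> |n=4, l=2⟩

(a) allowed
(b) allowed
(c) allowed
(d) allowed
(e) allowed
(f) allowed
(g) allowed
(h) allowed
(i) forbidden — Δl = +3 (E1 requires Δl = ±1)
(j) allowed
Total allowed: 9 of 10.

9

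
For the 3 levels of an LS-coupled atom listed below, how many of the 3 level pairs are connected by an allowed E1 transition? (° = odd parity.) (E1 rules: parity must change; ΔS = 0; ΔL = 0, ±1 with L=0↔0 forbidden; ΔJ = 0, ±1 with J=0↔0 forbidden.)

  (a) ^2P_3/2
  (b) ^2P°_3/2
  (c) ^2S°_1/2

(a)–(b): allowed.
(a)–(c): allowed.
(b)–(c): forbidden (parity).
Allowed pairs: 2 of 3.

2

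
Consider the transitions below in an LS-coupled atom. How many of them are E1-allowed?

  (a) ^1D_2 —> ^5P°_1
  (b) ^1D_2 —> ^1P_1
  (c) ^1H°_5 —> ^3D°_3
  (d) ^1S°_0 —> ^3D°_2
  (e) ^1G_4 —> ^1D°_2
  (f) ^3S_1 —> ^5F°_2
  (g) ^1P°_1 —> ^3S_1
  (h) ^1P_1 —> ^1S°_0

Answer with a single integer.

(a) forbidden (ΔS fails)
(b) forbidden (parity fails)
(c) forbidden (parity, ΔS, ΔL, ΔJ fail)
(d) forbidden (parity, ΔS, ΔL, ΔJ fail)
(e) forbidden (ΔL, ΔJ fail)
(f) forbidden (ΔS, ΔL fail)
(g) forbidden (ΔS fails)
(h) allowed
Total allowed: 1 of 8.

1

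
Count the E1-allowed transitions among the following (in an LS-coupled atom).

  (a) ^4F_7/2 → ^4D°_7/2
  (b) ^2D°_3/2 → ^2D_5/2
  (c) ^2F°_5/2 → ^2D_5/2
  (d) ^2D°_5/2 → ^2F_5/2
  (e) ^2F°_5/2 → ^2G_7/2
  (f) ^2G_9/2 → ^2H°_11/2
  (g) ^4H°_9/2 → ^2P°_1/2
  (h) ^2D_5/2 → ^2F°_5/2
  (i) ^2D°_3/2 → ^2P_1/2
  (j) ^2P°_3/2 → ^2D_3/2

(a) allowed
(b) allowed
(c) allowed
(d) allowed
(e) allowed
(f) allowed
(g) forbidden (parity, ΔS, ΔL, ΔJ fail)
(h) allowed
(i) allowed
(j) allowed
Total allowed: 9 of 10.

9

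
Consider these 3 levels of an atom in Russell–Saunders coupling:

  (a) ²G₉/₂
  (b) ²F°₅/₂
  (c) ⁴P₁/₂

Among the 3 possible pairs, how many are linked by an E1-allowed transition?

(a)–(b): forbidden (ΔJ).
(a)–(c): forbidden (parity, ΔS, ΔL, ΔJ).
(b)–(c): forbidden (ΔS, ΔL, ΔJ).
Allowed pairs: 0 of 3.

0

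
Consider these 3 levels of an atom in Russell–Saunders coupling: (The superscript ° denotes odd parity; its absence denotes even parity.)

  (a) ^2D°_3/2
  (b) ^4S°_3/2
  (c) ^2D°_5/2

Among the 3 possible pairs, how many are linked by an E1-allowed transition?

0

(a)–(b): forbidden (parity, ΔS, ΔL).
(a)–(c): forbidden (parity).
(b)–(c): forbidden (parity, ΔS, ΔL).
Allowed pairs: 0 of 3.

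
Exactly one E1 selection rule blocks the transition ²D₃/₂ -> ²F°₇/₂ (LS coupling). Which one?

Initial level: S=1/2, L=2, J=3/2, parity even. Final level: S=1/2, L=3, J=7/2, parity odd.
Parity must change: even → odd — passes.
ΔS = 0: S: 1/2 → 1/2 — passes.
ΔL = 0, ±1 (not L=0↔0): L: 2 → 3, ΔL = +1 — passes.
ΔJ = 0, ±1 (not J=0↔0): J: 3/2 → 7/2, ΔJ = +2 — fails.

the ΔJ = 0, ±1 rule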